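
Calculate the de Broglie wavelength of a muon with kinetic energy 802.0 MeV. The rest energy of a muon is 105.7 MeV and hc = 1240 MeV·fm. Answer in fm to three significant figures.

λ = 1.38 fm

Total energy E = KE + m₀c² = 802.0 + 105.7 = 907.7 MeV.
(pc)² = E² − (m₀c²)² = (907.7)² − (105.7)² = 8.127 × 10⁵ MeV², so pc = 901.5 MeV.
λ = hc/(pc) = 1240 MeV·fm / 901.5 MeV = 1.38 fm.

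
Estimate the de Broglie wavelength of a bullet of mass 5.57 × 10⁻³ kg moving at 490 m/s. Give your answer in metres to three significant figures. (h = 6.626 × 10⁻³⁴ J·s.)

λ = 2.43 × 10⁻³⁴ m

p = mv = 5.57 × 10⁻³ × 490 = 2.729 kg·m/s.
λ = h/p = 6.626 × 10⁻³⁴ / 2.729 = 2.43 × 10⁻³⁴ m.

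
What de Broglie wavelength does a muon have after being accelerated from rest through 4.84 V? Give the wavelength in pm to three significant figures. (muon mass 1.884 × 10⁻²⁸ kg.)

λ = 38.8 pm

KE = eV = 1.602 × 10⁻¹⁹ × 4.840 = 7.754 × 10⁻¹⁹ J.
p = √(2mKE) = √(2 × 1.884 × 10⁻²⁸ × 7.754 × 10⁻¹⁹) = 1.709 × 10⁻²³ kg·m/s.
λ = h/p = 6.626 × 10⁻³⁴ / 1.709 × 10⁻²³ = 3.88 × 10⁻¹¹ m = 38.8 pm.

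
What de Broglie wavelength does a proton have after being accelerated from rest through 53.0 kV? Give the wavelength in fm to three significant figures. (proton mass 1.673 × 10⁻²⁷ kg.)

λ = 124 fm

KE = eV = 1.602 × 10⁻¹⁹ × 5.300 × 10⁴ = 8.491 × 10⁻¹⁵ J.
p = √(2mKE) = √(2 × 1.673 × 10⁻²⁷ × 8.491 × 10⁻¹⁵) = 5.330 × 10⁻²¹ kg·m/s.
λ = h/p = 6.626 × 10⁻³⁴ / 5.330 × 10⁻²¹ = 1.24 × 10⁻¹³ m = 124 fm.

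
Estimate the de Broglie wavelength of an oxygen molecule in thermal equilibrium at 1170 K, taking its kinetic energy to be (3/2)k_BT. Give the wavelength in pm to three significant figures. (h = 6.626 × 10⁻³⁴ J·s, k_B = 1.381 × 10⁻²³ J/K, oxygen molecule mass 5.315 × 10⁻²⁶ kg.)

λ = 13.1 pm

KE = (3/2)k_BT = 1.5 × 1.381 × 10⁻²³ × 1170 = 2.424 × 10⁻²⁰ J.
p = √(2mKE) = √(2 × 5.315 × 10⁻²⁶ × 2.424 × 10⁻²⁰) = 5.076 × 10⁻²³ kg·m/s.
λ = h/p = 1.31 × 10⁻¹¹ m = 13.1 pm.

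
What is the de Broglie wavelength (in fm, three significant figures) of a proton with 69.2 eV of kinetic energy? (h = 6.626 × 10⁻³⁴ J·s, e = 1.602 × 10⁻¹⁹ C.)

KE = 69.2 eV = 1.109 × 10⁻¹⁷ J.
p = √(2mKE) = √(2 × 1.673 × 10⁻²⁷ × 1.109 × 10⁻¹⁷) = 1.926 × 10⁻²² kg·m/s.
λ = h/p = 6.626 × 10⁻³⁴ / 1.926 × 10⁻²² = 3.44 × 10⁻¹² m = 3440 fm.

λ = 3440 fm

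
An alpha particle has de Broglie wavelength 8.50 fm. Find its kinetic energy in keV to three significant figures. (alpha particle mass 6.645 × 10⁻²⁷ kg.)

KE = 2850 keV

p = h/λ = 6.626 × 10⁻³⁴ / 8.500 × 10⁻¹⁵ = 7.795 × 10⁻²⁰ kg·m/s.
KE = p²/(2m) = (7.795 × 10⁻²⁰)² / (2 × 6.645 × 10⁻²⁷) = 4.572 × 10⁻¹³ J = 2850 keV.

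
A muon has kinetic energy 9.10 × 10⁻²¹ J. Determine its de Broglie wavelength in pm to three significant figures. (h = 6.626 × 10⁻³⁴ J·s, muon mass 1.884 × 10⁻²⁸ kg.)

λ = 358 pm

p = √(2mKE) = √(2 × 1.884 × 10⁻²⁸ × 9.100 × 10⁻²¹) = 1.852 × 10⁻²⁴ kg·m/s.
λ = h/p = 6.626 × 10⁻³⁴ / 1.852 × 10⁻²⁴ = 3.58 × 10⁻¹⁰ m = 358 pm.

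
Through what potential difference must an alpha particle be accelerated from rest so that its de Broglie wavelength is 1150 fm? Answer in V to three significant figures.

p = h/λ = 6.626 × 10⁻³⁴ / 1.150 × 10⁻¹² = 5.762 × 10⁻²² kg·m/s.
KE = p²/(2m) = 2.498 × 10⁻¹⁷ J.
V = KE/2e = 2.498 × 10⁻¹⁷ / (2 × 1.602 × 10⁻¹⁹) = 78.0 V.

V = 78.0 V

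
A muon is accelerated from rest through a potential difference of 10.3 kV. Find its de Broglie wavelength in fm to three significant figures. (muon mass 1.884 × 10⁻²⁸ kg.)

KE = eV = 1.602 × 10⁻¹⁹ × 1.030 × 10⁴ = 1.650 × 10⁻¹⁵ J.
p = √(2mKE) = √(2 × 1.884 × 10⁻²⁸ × 1.650 × 10⁻¹⁵) = 7.885 × 10⁻²² kg·m/s.
λ = h/p = 6.626 × 10⁻³⁴ / 7.885 × 10⁻²² = 8.40 × 10⁻¹³ m = 840 fm.

λ = 840 fm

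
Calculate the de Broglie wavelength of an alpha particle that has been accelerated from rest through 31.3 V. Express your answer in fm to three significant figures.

KE = 2eV = 2 × 1.602 × 10⁻¹⁹ × 31.30 = 1.003 × 10⁻¹⁷ J.
p = √(2mKE) = √(2 × 6.645 × 10⁻²⁷ × 1.003 × 10⁻¹⁷) = 3.651 × 10⁻²² kg·m/s.
λ = h/p = 6.626 × 10⁻³⁴ / 3.651 × 10⁻²² = 1.81 × 10⁻¹² m = 1810 fm.

λ = 1810 fm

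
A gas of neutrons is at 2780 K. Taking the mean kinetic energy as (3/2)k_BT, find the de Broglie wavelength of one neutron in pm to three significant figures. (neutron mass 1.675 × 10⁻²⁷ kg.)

KE = (3/2)k_BT = 1.5 × 1.381 × 10⁻²³ × 2780 = 5.759 × 10⁻²⁰ J.
p = √(2mKE) = √(2 × 1.675 × 10⁻²⁷ × 5.759 × 10⁻²⁰) = 1.389 × 10⁻²³ kg·m/s.
λ = h/p = 4.77 × 10⁻¹¹ m = 47.7 pm.

λ = 47.7 pm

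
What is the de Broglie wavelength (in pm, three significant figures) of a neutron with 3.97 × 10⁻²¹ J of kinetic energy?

p = √(2mKE) = √(2 × 1.675 × 10⁻²⁷ × 3.970 × 10⁻²¹) = 3.647 × 10⁻²⁴ kg·m/s.
λ = h/p = 6.626 × 10⁻³⁴ / 3.647 × 10⁻²⁴ = 1.82 × 10⁻¹⁰ m = 182 pm.

λ = 182 pm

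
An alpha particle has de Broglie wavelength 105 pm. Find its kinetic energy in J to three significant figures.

p = h/λ = 6.626 × 10⁻³⁴ / 1.050 × 10⁻¹⁰ = 6.310 × 10⁻²⁴ kg·m/s.
KE = p²/(2m) = (6.310 × 10⁻²⁴)² / (2 × 6.645 × 10⁻²⁷) = 2.996 × 10⁻²¹ J = 3.00 × 10⁻²¹ J.

KE = 3.00 × 10⁻²¹ J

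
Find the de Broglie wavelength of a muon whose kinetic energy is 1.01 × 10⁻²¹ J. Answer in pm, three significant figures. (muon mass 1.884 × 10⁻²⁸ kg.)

p = √(2mKE) = √(2 × 1.884 × 10⁻²⁸ × 1.010 × 10⁻²¹) = 6.169 × 10⁻²⁵ kg·m/s.
λ = h/p = 6.626 × 10⁻³⁴ / 6.169 × 10⁻²⁵ = 1.07 × 10⁻⁹ m = 1070 pm.

λ = 1070 pm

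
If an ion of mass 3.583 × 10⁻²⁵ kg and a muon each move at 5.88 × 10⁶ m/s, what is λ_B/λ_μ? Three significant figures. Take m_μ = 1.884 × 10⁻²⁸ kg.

At fixed v, p = mv so λ = h/(mv) ∝ 1/m.
λ_B/λ_μ = m_μ/m_B = 1.884 × 10⁻²⁸/3.583 × 10⁻²⁵ = 5.26 × 10⁻⁴.

λ_B/λ_μ = 5.26 × 10⁻⁴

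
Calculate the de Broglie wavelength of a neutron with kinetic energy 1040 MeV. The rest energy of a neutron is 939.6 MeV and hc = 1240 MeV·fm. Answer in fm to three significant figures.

Total energy E = KE + m₀c² = 1040 + 939.6 = 1979.6 MeV.
(pc)² = E² − (m₀c²)² = (1979.6)² − (939.6)² = 3.036 × 10⁶ MeV², so pc = 1742 MeV.
λ = hc/(pc) = 1240 MeV·fm / 1742 MeV = 0.712 fm.

λ = 0.712 fm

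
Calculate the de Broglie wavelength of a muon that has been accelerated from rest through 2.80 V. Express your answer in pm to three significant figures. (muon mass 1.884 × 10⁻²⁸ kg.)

KE = eV = 1.602 × 10⁻¹⁹ × 2.800 = 4.486 × 10⁻¹⁹ J.
p = √(2mKE) = √(2 × 1.884 × 10⁻²⁸ × 4.486 × 10⁻¹⁹) = 1.300 × 10⁻²³ kg·m/s.
λ = h/p = 6.626 × 10⁻³⁴ / 1.300 × 10⁻²³ = 5.10 × 10⁻¹¹ m = 51.0 pm.

λ = 51.0 pm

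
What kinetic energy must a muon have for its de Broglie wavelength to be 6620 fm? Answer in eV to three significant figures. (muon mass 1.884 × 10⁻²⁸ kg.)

p = h/λ = 6.626 × 10⁻³⁴ / 6.620 × 10⁻¹² = 1.001 × 10⁻²² kg·m/s.
KE = p²/(2m) = (1.001 × 10⁻²²)² / (2 × 1.884 × 10⁻²⁸) = 2.659 × 10⁻¹⁷ J = 166 eV.

KE = 166 eV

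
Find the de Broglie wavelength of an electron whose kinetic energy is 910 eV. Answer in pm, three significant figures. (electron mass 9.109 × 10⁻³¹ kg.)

λ = 40.7 pm

KE = 910 eV = 1.458 × 10⁻¹⁶ J.
p = √(2mKE) = √(2 × 9.109 × 10⁻³¹ × 1.458 × 10⁻¹⁶) = 1.630 × 10⁻²³ kg·m/s.
λ = h/p = 6.626 × 10⁻³⁴ / 1.630 × 10⁻²³ = 4.07 × 10⁻¹¹ m = 40.7 pm.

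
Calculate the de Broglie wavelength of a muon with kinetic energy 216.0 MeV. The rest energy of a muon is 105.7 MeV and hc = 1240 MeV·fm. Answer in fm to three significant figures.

Total energy E = KE + m₀c² = 216.0 + 105.7 = 321.7 MeV.
(pc)² = E² − (m₀c²)² = (321.7)² − (105.7)² = 9.232 × 10⁴ MeV², so pc = 303.8 MeV.
λ = hc/(pc) = 1240 MeV·fm / 303.8 MeV = 4.08 fm.

λ = 4.08 fm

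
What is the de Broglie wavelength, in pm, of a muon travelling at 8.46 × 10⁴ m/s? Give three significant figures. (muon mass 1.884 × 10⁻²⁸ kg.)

λ = 41.6 pm

p = mv = 1.884 × 10⁻²⁸ × 8.46 × 10⁴ = 1.594 × 10⁻²³ kg·m/s.
λ = h/p = 6.626 × 10⁻³⁴ / 1.594 × 10⁻²³ = 4.16 × 10⁻¹¹ m = 41.6 pm.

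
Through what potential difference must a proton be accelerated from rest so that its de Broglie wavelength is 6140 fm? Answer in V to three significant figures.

p = h/λ = 6.626 × 10⁻³⁴ / 6.140 × 10⁻¹² = 1.079 × 10⁻²² kg·m/s.
KE = p²/(2m) = 3.480 × 10⁻¹⁸ J.
V = KE/e = 3.480 × 10⁻¹⁸ / (1.602 × 10⁻¹⁹) = 21.7 V.

V = 21.7 V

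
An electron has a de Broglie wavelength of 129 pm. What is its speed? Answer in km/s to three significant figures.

v = 5640 km/s

p = h/λ = 6.626 × 10⁻³⁴ / 1.290 × 10⁻¹⁰ = 5.136 × 10⁻²⁴ kg·m/s.
v = p/m = 5.136 × 10⁻²⁴ / 9.109 × 10⁻³¹ = 5.64 × 10⁶ m/s = 5640 km/s.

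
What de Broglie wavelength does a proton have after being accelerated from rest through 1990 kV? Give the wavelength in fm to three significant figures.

KE = eV = 1.602 × 10⁻¹⁹ × 1.990 × 10⁶ = 3.188 × 10⁻¹³ J.
p = √(2mKE) = √(2 × 1.673 × 10⁻²⁷ × 3.188 × 10⁻¹³) = 3.266 × 10⁻²⁰ kg·m/s.
λ = h/p = 6.626 × 10⁻³⁴ / 3.266 × 10⁻²⁰ = 2.03 × 10⁻¹⁴ m = 20.3 fm.

λ = 20.3 fm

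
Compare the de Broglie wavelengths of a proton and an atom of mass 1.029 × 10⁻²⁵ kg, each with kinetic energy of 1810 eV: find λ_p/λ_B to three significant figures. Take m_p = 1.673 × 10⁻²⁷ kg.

λ_p/λ_B = 7.84

At fixed KE, p = √(2mKE) so λ = h/p ∝ 1/√m.
λ_p/λ_B = √(m_B/m_p) = √(1.029 × 10⁻²⁵/1.673 × 10⁻²⁷) = √(61.51) = 7.84.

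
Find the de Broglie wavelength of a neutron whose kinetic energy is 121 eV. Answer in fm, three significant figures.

λ = 2600 fm

KE = 121 eV = 1.938 × 10⁻¹⁷ J.
p = √(2mKE) = √(2 × 1.675 × 10⁻²⁷ × 1.938 × 10⁻¹⁷) = 2.548 × 10⁻²² kg·m/s.
λ = h/p = 6.626 × 10⁻³⁴ / 2.548 × 10⁻²² = 2.60 × 10⁻¹² m = 2600 fm.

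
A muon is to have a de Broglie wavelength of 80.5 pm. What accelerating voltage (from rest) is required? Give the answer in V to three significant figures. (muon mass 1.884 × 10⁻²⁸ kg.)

p = h/λ = 6.626 × 10⁻³⁴ / 8.050 × 10⁻¹¹ = 8.231 × 10⁻²⁴ kg·m/s.
KE = p²/(2m) = 1.798 × 10⁻¹⁹ J.
V = KE/e = 1.798 × 10⁻¹⁹ / (1.602 × 10⁻¹⁹) = 1.12 V.

V = 1.12 V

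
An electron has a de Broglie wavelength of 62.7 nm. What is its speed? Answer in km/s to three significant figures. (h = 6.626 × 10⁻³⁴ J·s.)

p = h/λ = 6.626 × 10⁻³⁴ / 6.270 × 10⁻⁸ = 1.057 × 10⁻²⁶ kg·m/s.
v = p/m = 1.057 × 10⁻²⁶ / 9.109 × 10⁻³¹ = 1.16 × 10⁴ m/s = 11.6 km/s.

v = 11.6 km/s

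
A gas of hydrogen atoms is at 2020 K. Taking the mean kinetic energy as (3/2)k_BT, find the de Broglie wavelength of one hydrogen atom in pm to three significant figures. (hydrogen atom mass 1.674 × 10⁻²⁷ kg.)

KE = (3/2)k_BT = 1.5 × 1.381 × 10⁻²³ × 2020 = 4.184 × 10⁻²⁰ J.
p = √(2mKE) = √(2 × 1.674 × 10⁻²⁷ × 4.184 × 10⁻²⁰) = 1.184 × 10⁻²³ kg·m/s.
λ = h/p = 5.60 × 10⁻¹¹ m = 56.0 pm.

λ = 56.0 pm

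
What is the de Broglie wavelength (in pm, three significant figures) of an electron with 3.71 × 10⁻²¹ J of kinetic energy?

λ = 8060 pm

p = √(2mKE) = √(2 × 9.109 × 10⁻³¹ × 3.710 × 10⁻²¹) = 8.221 × 10⁻²⁶ kg·m/s.
λ = h/p = 6.626 × 10⁻³⁴ / 8.221 × 10⁻²⁶ = 8.06 × 10⁻⁹ m = 8060 pm.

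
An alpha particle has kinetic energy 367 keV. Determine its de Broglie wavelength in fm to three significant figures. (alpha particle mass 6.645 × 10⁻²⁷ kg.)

λ = 23.7 fm

KE = 367 keV = 5.879 × 10⁻¹⁴ J.
p = √(2mKE) = √(2 × 6.645 × 10⁻²⁷ × 5.879 × 10⁻¹⁴) = 2.795 × 10⁻²⁰ kg·m/s.
λ = h/p = 6.626 × 10⁻³⁴ / 2.795 × 10⁻²⁰ = 2.37 × 10⁻¹⁴ m = 23.7 fm.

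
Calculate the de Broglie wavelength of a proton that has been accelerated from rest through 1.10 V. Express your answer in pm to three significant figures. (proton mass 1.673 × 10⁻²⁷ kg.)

KE = eV = 1.602 × 10⁻¹⁹ × 1.100 = 1.762 × 10⁻¹⁹ J.
p = √(2mKE) = √(2 × 1.673 × 10⁻²⁷ × 1.762 × 10⁻¹⁹) = 2.428 × 10⁻²³ kg·m/s.
λ = h/p = 6.626 × 10⁻³⁴ / 2.428 × 10⁻²³ = 2.73 × 10⁻¹¹ m = 27.3 pm.

λ = 27.3 pm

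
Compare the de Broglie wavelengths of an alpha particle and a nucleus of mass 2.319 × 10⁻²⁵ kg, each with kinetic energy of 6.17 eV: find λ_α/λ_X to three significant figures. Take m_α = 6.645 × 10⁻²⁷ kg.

At fixed KE, p = √(2mKE) so λ = h/p ∝ 1/√m.
λ_α/λ_X = √(m_X/m_α) = √(2.319 × 10⁻²⁵/6.645 × 10⁻²⁷) = √(34.90) = 5.91.

λ_α/λ_X = 5.91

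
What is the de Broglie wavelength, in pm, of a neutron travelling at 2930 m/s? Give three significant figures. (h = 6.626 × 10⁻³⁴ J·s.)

λ = 135 pm

p = mv = 1.675 × 10⁻²⁷ × 2930 = 4.908 × 10⁻²⁴ kg·m/s.
λ = h/p = 6.626 × 10⁻³⁴ / 4.908 × 10⁻²⁴ = 1.35 × 10⁻¹⁰ m = 135 pm.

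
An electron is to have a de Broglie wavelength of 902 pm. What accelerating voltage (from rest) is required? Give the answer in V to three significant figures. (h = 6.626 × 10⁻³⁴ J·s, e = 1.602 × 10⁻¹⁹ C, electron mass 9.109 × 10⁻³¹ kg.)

V = 1.85 V

p = h/λ = 6.626 × 10⁻³⁴ / 9.020 × 10⁻¹⁰ = 7.346 × 10⁻²⁵ kg·m/s.
KE = p²/(2m) = 2.962 × 10⁻¹⁹ J.
V = KE/e = 2.962 × 10⁻¹⁹ / (1.602 × 10⁻¹⁹) = 1.85 V.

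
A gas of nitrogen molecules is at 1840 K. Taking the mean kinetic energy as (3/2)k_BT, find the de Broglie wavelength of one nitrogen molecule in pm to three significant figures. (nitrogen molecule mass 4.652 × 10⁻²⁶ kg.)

KE = (3/2)k_BT = 1.5 × 1.381 × 10⁻²³ × 1840 = 3.812 × 10⁻²⁰ J.
p = √(2mKE) = √(2 × 4.652 × 10⁻²⁶ × 3.812 × 10⁻²⁰) = 5.955 × 10⁻²³ kg·m/s.
λ = h/p = 1.11 × 10⁻¹¹ m = 11.1 pm.

λ = 11.1 pm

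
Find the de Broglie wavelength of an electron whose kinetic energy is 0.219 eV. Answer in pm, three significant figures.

KE = 0.219 eV = 3.508 × 10⁻²⁰ J.
p = √(2mKE) = √(2 × 9.109 × 10⁻³¹ × 3.508 × 10⁻²⁰) = 2.528 × 10⁻²⁵ kg·m/s.
λ = h/p = 6.626 × 10⁻³⁴ / 2.528 × 10⁻²⁵ = 2.62 × 10⁻⁹ m = 2620 pm.

λ = 2620 pm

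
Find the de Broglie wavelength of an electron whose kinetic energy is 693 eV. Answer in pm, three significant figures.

λ = 46.6 pm

KE = 693 eV = 1.110 × 10⁻¹⁶ J.
p = √(2mKE) = √(2 × 9.109 × 10⁻³¹ × 1.110 × 10⁻¹⁶) = 1.422 × 10⁻²³ kg·m/s.
λ = h/p = 6.626 × 10⁻³⁴ / 1.422 × 10⁻²³ = 4.66 × 10⁻¹¹ m = 46.6 pm.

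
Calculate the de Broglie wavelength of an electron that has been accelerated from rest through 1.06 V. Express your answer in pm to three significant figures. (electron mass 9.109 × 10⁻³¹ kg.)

λ = 1190 pm

KE = eV = 1.602 × 10⁻¹⁹ × 1.060 = 1.698 × 10⁻¹⁹ J.
p = √(2mKE) = √(2 × 9.109 × 10⁻³¹ × 1.698 × 10⁻¹⁹) = 5.562 × 10⁻²⁵ kg·m/s.
λ = h/p = 6.626 × 10⁻³⁴ / 5.562 × 10⁻²⁵ = 1.19 × 10⁻⁹ m = 1190 pm.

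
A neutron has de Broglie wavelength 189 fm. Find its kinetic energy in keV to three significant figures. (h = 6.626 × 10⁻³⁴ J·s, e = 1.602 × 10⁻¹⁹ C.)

p = h/λ = 6.626 × 10⁻³⁴ / 1.890 × 10⁻¹³ = 3.506 × 10⁻²¹ kg·m/s.
KE = p²/(2m) = (3.506 × 10⁻²¹)² / (2 × 1.675 × 10⁻²⁷) = 3.669 × 10⁻¹⁵ J = 22.9 keV.

KE = 22.9 keV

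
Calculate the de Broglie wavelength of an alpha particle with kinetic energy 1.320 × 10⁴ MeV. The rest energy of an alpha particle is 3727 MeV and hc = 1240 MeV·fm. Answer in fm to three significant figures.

Total energy E = KE + m₀c² = 1.320 × 10⁴ + 3727 = 16927 MeV.
(pc)² = E² − (m₀c²)² = (16927)² − (3727)² = 2.726 × 10⁸ MeV², so pc = 1.651 × 10⁴ MeV.
λ = hc/(pc) = 1240 MeV·fm / 1.651 × 10⁴ MeV = 0.0751 fm.

λ = 0.0751 fm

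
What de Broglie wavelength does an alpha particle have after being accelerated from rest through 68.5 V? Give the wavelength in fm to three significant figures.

KE = 2eV = 2 × 1.602 × 10⁻¹⁹ × 68.50 = 2.195 × 10⁻¹⁷ J.
p = √(2mKE) = √(2 × 6.645 × 10⁻²⁷ × 2.195 × 10⁻¹⁷) = 5.401 × 10⁻²² kg·m/s.
λ = h/p = 6.626 × 10⁻³⁴ / 5.401 × 10⁻²² = 1.23 × 10⁻¹² m = 1230 fm.

λ = 1230 fm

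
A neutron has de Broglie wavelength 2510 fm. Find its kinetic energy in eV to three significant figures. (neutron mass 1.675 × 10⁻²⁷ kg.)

p = h/λ = 6.626 × 10⁻³⁴ / 2.510 × 10⁻¹² = 2.640 × 10⁻²² kg·m/s.
KE = p²/(2m) = (2.640 × 10⁻²²)² / (2 × 1.675 × 10⁻²⁷) = 2.080 × 10⁻¹⁷ J = 130 eV.

KE = 130 eV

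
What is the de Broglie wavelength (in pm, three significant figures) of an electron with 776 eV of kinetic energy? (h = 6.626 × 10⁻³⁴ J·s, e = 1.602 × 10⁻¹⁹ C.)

λ = 44.0 pm

KE = 776 eV = 1.243 × 10⁻¹⁶ J.
p = √(2mKE) = √(2 × 9.109 × 10⁻³¹ × 1.243 × 10⁻¹⁶) = 1.505 × 10⁻²³ kg·m/s.
λ = h/p = 6.626 × 10⁻³⁴ / 1.505 × 10⁻²³ = 4.40 × 10⁻¹¹ m = 44.0 pm.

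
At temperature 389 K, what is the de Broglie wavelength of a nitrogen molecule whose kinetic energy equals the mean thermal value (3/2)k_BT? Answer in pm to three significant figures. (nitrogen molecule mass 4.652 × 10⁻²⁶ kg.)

λ = 24.2 pm

KE = (3/2)k_BT = 1.5 × 1.381 × 10⁻²³ × 389 = 8.058 × 10⁻²¹ J.
p = √(2mKE) = √(2 × 4.652 × 10⁻²⁶ × 8.058 × 10⁻²¹) = 2.738 × 10⁻²³ kg·m/s.
λ = h/p = 2.42 × 10⁻¹¹ m = 24.2 pm.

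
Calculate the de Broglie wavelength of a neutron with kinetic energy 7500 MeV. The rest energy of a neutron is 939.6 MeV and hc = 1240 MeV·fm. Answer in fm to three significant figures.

Total energy E = KE + m₀c² = 7500 + 939.6 = 8439.6 MeV.
(pc)² = E² − (m₀c²)² = (8439.6)² − (939.6)² = 7.034 × 10⁷ MeV², so pc = 8387 MeV.
λ = hc/(pc) = 1240 MeV·fm / 8387 MeV = 0.148 fm.

λ = 0.148 fm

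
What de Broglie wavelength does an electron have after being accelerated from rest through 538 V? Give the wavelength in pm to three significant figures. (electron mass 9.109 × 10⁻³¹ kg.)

KE = eV = 1.602 × 10⁻¹⁹ × 538.0 = 8.619 × 10⁻¹⁷ J.
p = √(2mKE) = √(2 × 9.109 × 10⁻³¹ × 8.619 × 10⁻¹⁷) = 1.253 × 10⁻²³ kg·m/s.
λ = h/p = 6.626 × 10⁻³⁴ / 1.253 × 10⁻²³ = 5.29 × 10⁻¹¹ m = 52.9 pm.

λ = 52.9 pm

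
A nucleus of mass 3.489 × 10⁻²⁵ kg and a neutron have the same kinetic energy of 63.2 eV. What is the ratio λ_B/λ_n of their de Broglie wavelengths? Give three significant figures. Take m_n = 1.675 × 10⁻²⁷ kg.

λ_B/λ_n = 0.0693

At fixed KE, p = √(2mKE) so λ = h/p ∝ 1/√m.
λ_B/λ_n = √(m_n/m_B) = √(1.675 × 10⁻²⁷/3.489 × 10⁻²⁵) = √(4.801 × 10⁻³) = 0.0693.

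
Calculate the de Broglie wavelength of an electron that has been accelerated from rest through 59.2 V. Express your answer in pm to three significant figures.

KE = eV = 1.602 × 10⁻¹⁹ × 59.20 = 9.484 × 10⁻¹⁸ J.
p = √(2mKE) = √(2 × 9.109 × 10⁻³¹ × 9.484 × 10⁻¹⁸) = 4.157 × 10⁻²⁴ kg·m/s.
λ = h/p = 6.626 × 10⁻³⁴ / 4.157 × 10⁻²⁴ = 1.59 × 10⁻¹⁰ m = 159 pm.

λ = 159 pm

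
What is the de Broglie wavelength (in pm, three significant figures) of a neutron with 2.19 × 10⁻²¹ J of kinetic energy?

λ = 245 pm

p = √(2mKE) = √(2 × 1.675 × 10⁻²⁷ × 2.190 × 10⁻²¹) = 2.709 × 10⁻²⁴ kg·m/s.
λ = h/p = 6.626 × 10⁻³⁴ / 2.709 × 10⁻²⁴ = 2.45 × 10⁻¹⁰ m = 245 pm.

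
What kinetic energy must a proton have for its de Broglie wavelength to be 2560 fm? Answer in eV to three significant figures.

KE = 125 eV

p = h/λ = 6.626 × 10⁻³⁴ / 2.560 × 10⁻¹² = 2.588 × 10⁻²² kg·m/s.
KE = p²/(2m) = (2.588 × 10⁻²²)² / (2 × 1.673 × 10⁻²⁷) = 2.002 × 10⁻¹⁷ J = 125 eV.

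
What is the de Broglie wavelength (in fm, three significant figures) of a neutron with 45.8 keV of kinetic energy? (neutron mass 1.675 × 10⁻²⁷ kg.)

λ = 134 fm

KE = 45.8 keV = 7.337 × 10⁻¹⁵ J.
p = √(2mKE) = √(2 × 1.675 × 10⁻²⁷ × 7.337 × 10⁻¹⁵) = 4.958 × 10⁻²¹ kg·m/s.
λ = h/p = 6.626 × 10⁻³⁴ / 4.958 × 10⁻²¹ = 1.34 × 10⁻¹³ m = 134 fm.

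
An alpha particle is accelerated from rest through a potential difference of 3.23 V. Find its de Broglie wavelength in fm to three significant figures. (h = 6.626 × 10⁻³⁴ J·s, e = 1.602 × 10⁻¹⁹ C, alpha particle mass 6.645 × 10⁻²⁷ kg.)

λ = 5650 fm

KE = 2eV = 2 × 1.602 × 10⁻¹⁹ × 3.230 = 1.035 × 10⁻¹⁸ J.
p = √(2mKE) = √(2 × 6.645 × 10⁻²⁷ × 1.035 × 10⁻¹⁸) = 1.173 × 10⁻²² kg·m/s.
λ = h/p = 6.626 × 10⁻³⁴ / 1.173 × 10⁻²² = 5.65 × 10⁻¹² m = 5650 fm.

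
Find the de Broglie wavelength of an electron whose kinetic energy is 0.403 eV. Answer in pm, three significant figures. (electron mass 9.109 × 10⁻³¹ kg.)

KE = 0.403 eV = 6.456 × 10⁻²⁰ J.
p = √(2mKE) = √(2 × 9.109 × 10⁻³¹ × 6.456 × 10⁻²⁰) = 3.430 × 10⁻²⁵ kg·m/s.
λ = h/p = 6.626 × 10⁻³⁴ / 3.430 × 10⁻²⁵ = 1.93 × 10⁻⁹ m = 1930 pm.

λ = 1930 pm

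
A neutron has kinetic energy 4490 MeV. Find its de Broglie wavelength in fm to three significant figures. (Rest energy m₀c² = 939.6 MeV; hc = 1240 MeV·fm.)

λ = 0.232 fm

Total energy E = KE + m₀c² = 4490 + 939.6 = 5429.6 MeV.
(pc)² = E² − (m₀c²)² = (5429.6)² − (939.6)² = 2.860 × 10⁷ MeV², so pc = 5348 MeV.
λ = hc/(pc) = 1240 MeV·fm / 5348 MeV = 0.232 fm.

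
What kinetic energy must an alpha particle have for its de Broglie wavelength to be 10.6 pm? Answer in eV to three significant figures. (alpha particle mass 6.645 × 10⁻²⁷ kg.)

KE = 1.84 eV

p = h/λ = 6.626 × 10⁻³⁴ / 1.060 × 10⁻¹¹ = 6.251 × 10⁻²³ kg·m/s.
KE = p²/(2m) = (6.251 × 10⁻²³)² / (2 × 6.645 × 10⁻²⁷) = 2.940 × 10⁻¹⁹ J = 1.84 eV.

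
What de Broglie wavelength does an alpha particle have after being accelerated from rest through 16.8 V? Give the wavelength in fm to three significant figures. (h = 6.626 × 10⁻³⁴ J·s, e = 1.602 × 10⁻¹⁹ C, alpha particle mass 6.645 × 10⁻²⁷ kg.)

KE = 2eV = 2 × 1.602 × 10⁻¹⁹ × 16.80 = 5.383 × 10⁻¹⁸ J.
p = √(2mKE) = √(2 × 6.645 × 10⁻²⁷ × 5.383 × 10⁻¹⁸) = 2.675 × 10⁻²² kg·m/s.
λ = h/p = 6.626 × 10⁻³⁴ / 2.675 × 10⁻²² = 2.48 × 10⁻¹² m = 2480 fm.

λ = 2480 fm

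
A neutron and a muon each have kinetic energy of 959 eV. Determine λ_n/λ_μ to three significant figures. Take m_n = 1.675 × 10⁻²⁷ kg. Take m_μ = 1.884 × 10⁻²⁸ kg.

At fixed KE, p = √(2mKE) so λ = h/p ∝ 1/√m.
λ_n/λ_μ = √(m_μ/m_n) = √(1.884 × 10⁻²⁸/1.675 × 10⁻²⁷) = √(0.1125) = 0.335.

λ_n/λ_μ = 0.335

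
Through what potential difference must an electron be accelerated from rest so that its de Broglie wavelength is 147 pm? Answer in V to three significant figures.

p = h/λ = 6.626 × 10⁻³⁴ / 1.470 × 10⁻¹⁰ = 4.507 × 10⁻²⁴ kg·m/s.
KE = p²/(2m) = 1.115 × 10⁻¹⁷ J.
V = KE/e = 1.115 × 10⁻¹⁷ / (1.602 × 10⁻¹⁹) = 69.6 V.

V = 69.6 V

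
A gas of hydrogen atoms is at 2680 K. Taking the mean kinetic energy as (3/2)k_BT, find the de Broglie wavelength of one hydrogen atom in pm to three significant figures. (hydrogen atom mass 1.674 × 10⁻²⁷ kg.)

KE = (3/2)k_BT = 1.5 × 1.381 × 10⁻²³ × 2680 = 5.552 × 10⁻²⁰ J.
p = √(2mKE) = √(2 × 1.674 × 10⁻²⁷ × 5.552 × 10⁻²⁰) = 1.363 × 10⁻²³ kg·m/s.
λ = h/p = 4.86 × 10⁻¹¹ m = 48.6 pm.

λ = 48.6 pm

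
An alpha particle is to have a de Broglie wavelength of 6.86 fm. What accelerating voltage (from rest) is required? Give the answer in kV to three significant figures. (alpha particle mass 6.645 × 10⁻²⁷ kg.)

p = h/λ = 6.626 × 10⁻³⁴ / 6.860 × 10⁻¹⁵ = 9.659 × 10⁻²⁰ kg·m/s.
KE = p²/(2m) = 7.020 × 10⁻¹³ J.
V = KE/2e = 7.020 × 10⁻¹³ / (2 × 1.602 × 10⁻¹⁹) = 2190 kV.

V = 2190 kV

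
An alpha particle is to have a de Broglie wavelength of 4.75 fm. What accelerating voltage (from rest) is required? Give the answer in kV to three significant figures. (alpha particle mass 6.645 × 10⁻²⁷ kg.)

p = h/λ = 6.626 × 10⁻³⁴ / 4.750 × 10⁻¹⁵ = 1.395 × 10⁻¹⁹ kg·m/s.
KE = p²/(2m) = 1.464 × 10⁻¹² J.
V = KE/2e = 1.464 × 10⁻¹² / (2 × 1.602 × 10⁻¹⁹) = 4570 kV.

V = 4570 kV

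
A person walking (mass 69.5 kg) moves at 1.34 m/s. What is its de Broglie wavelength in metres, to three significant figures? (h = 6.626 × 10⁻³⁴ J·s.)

p = mv = 69.5 × 1.34 = 9.313 × 10¹ kg·m/s.
λ = h/p = 6.626 × 10⁻³⁴ / 9.313 × 10¹ = 7.11 × 10⁻³⁶ m.

λ = 7.11 × 10⁻³⁶ m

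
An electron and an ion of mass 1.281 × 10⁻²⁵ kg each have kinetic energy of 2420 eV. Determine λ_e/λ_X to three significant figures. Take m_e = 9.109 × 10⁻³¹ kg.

At fixed KE, p = √(2mKE) so λ = h/p ∝ 1/√m.
λ_e/λ_X = √(m_X/m_e) = √(1.281 × 10⁻²⁵/9.109 × 10⁻³¹) = √(1.406 × 10⁵) = 375.

λ_e/λ_X = 375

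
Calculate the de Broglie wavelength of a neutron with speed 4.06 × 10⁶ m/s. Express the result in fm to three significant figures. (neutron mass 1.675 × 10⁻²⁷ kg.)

λ = 97.4 fm

p = mv = 1.675 × 10⁻²⁷ × 4.06 × 10⁶ = 6.801 × 10⁻²¹ kg·m/s.
λ = h/p = 6.626 × 10⁻³⁴ / 6.801 × 10⁻²¹ = 9.74 × 10⁻¹⁴ m = 97.4 fm.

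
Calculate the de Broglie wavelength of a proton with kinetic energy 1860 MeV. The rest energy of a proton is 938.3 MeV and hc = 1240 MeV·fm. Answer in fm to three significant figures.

λ = 0.470 fm

Total energy E = KE + m₀c² = 1860 + 938.3 = 2798.3 MeV.
(pc)² = E² − (m₀c²)² = (2798.3)² − (938.3)² = 6.950 × 10⁶ MeV², so pc = 2636 MeV.
λ = hc/(pc) = 1240 MeV·fm / 2636 MeV = 0.470 fm.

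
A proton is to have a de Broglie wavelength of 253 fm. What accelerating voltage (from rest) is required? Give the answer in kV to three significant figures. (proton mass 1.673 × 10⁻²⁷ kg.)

p = h/λ = 6.626 × 10⁻³⁴ / 2.530 × 10⁻¹³ = 2.619 × 10⁻²¹ kg·m/s.
KE = p²/(2m) = 2.050 × 10⁻¹⁵ J.
V = KE/e = 2.050 × 10⁻¹⁵ / (1.602 × 10⁻¹⁹) = 12.8 kV.

V = 12.8 kV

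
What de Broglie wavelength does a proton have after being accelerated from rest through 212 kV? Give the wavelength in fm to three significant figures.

KE = eV = 1.602 × 10⁻¹⁹ × 2.120 × 10⁵ = 3.396 × 10⁻¹⁴ J.
p = √(2mKE) = √(2 × 1.673 × 10⁻²⁷ × 3.396 × 10⁻¹⁴) = 1.066 × 10⁻²⁰ kg·m/s.
λ = h/p = 6.626 × 10⁻³⁴ / 1.066 × 10⁻²⁰ = 6.22 × 10⁻¹⁴ m = 62.2 fm.

λ = 62.2 fm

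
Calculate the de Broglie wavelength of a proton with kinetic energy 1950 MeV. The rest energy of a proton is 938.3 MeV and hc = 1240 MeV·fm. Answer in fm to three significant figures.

λ = 0.454 fm

Total energy E = KE + m₀c² = 1950 + 938.3 = 2888.3 MeV.
(pc)² = E² − (m₀c²)² = (2888.3)² − (938.3)² = 7.462 × 10⁶ MeV², so pc = 2732 MeV.
λ = hc/(pc) = 1240 MeV·fm / 2732 MeV = 0.454 fm.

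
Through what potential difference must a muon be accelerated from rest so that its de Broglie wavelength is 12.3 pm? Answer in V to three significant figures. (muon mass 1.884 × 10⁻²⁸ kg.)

p = h/λ = 6.626 × 10⁻³⁴ / 1.230 × 10⁻¹¹ = 5.387 × 10⁻²³ kg·m/s.
KE = p²/(2m) = 7.702 × 10⁻¹⁸ J.
V = KE/e = 7.702 × 10⁻¹⁸ / (1.602 × 10⁻¹⁹) = 48.1 V.

V = 48.1 V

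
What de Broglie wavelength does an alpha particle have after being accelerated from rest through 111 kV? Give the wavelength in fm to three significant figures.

λ = 30.5 fm

KE = 2eV = 2 × 1.602 × 10⁻¹⁹ × 1.110 × 10⁵ = 3.556 × 10⁻¹⁴ J.
p = √(2mKE) = √(2 × 6.645 × 10⁻²⁷ × 3.556 × 10⁻¹⁴) = 2.174 × 10⁻²⁰ kg·m/s.
λ = h/p = 6.626 × 10⁻³⁴ / 2.174 × 10⁻²⁰ = 3.05 × 10⁻¹⁴ m = 30.5 fm.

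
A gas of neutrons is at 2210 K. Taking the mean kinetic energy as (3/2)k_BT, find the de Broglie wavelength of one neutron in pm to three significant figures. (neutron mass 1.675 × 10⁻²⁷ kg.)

KE = (3/2)k_BT = 1.5 × 1.381 × 10⁻²³ × 2210 = 4.578 × 10⁻²⁰ J.
p = √(2mKE) = √(2 × 1.675 × 10⁻²⁷ × 4.578 × 10⁻²⁰) = 1.238 × 10⁻²³ kg·m/s.
λ = h/p = 5.35 × 10⁻¹¹ m = 53.5 pm.

λ = 53.5 pm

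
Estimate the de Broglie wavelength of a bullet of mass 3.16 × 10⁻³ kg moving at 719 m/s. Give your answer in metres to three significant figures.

λ = 2.92 × 10⁻³⁴ m

p = mv = 3.16 × 10⁻³ × 719 = 2.272 kg·m/s.
λ = h/p = 6.626 × 10⁻³⁴ / 2.272 = 2.92 × 10⁻³⁴ m.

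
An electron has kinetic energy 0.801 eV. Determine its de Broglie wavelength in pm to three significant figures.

λ = 1370 pm

KE = 0.801 eV = 1.283 × 10⁻¹⁹ J.
p = √(2mKE) = √(2 × 9.109 × 10⁻³¹ × 1.283 × 10⁻¹⁹) = 4.835 × 10⁻²⁵ kg·m/s.
λ = h/p = 6.626 × 10⁻³⁴ / 4.835 × 10⁻²⁵ = 1.37 × 10⁻⁹ m = 1370 pm.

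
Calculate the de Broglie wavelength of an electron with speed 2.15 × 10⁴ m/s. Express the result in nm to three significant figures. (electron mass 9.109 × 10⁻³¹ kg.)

λ = 33.8 nm

p = mv = 9.109 × 10⁻³¹ × 2.15 × 10⁴ = 1.958 × 10⁻²⁶ kg·m/s.
λ = h/p = 6.626 × 10⁻³⁴ / 1.958 × 10⁻²⁶ = 3.38 × 10⁻⁸ m = 33.8 nm.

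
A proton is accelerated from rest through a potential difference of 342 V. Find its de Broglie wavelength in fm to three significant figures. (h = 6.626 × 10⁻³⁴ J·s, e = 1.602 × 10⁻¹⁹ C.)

KE = eV = 1.602 × 10⁻¹⁹ × 342.0 = 5.479 × 10⁻¹⁷ J.
p = √(2mKE) = √(2 × 1.673 × 10⁻²⁷ × 5.479 × 10⁻¹⁷) = 4.282 × 10⁻²² kg·m/s.
λ = h/p = 6.626 × 10⁻³⁴ / 4.282 × 10⁻²² = 1.55 × 10⁻¹² m = 1550 fm.

λ = 1550 fm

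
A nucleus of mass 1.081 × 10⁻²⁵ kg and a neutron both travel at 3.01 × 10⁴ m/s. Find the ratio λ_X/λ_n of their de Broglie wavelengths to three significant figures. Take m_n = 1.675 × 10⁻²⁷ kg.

λ_X/λ_n = 0.0155

At fixed v, p = mv so λ = h/(mv) ∝ 1/m.
λ_X/λ_n = m_n/m_X = 1.675 × 10⁻²⁷/1.081 × 10⁻²⁵ = 0.0155.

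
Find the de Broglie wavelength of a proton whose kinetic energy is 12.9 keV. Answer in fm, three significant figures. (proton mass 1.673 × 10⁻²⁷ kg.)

KE = 12.9 keV = 2.067 × 10⁻¹⁵ J.
p = √(2mKE) = √(2 × 1.673 × 10⁻²⁷ × 2.067 × 10⁻¹⁵) = 2.630 × 10⁻²¹ kg·m/s.
λ = h/p = 6.626 × 10⁻³⁴ / 2.630 × 10⁻²¹ = 2.52 × 10⁻¹³ m = 252 fm.

λ = 252 fm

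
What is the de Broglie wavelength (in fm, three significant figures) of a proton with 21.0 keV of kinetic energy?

λ = 197 fm

KE = 21.0 keV = 3.364 × 10⁻¹⁵ J.
p = √(2mKE) = √(2 × 1.673 × 10⁻²⁷ × 3.364 × 10⁻¹⁵) = 3.355 × 10⁻²¹ kg·m/s.
λ = h/p = 6.626 × 10⁻³⁴ / 3.355 × 10⁻²¹ = 1.97 × 10⁻¹³ m = 197 fm.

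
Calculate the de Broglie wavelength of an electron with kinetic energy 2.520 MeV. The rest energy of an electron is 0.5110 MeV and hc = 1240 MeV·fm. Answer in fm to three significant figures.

Total energy E = KE + m₀c² = 2.520 + 0.5110 = 3.0310 MeV.
(pc)² = E² − (m₀c²)² = (3.0310)² − (0.5110)² = 8.926 MeV², so pc = 2.988 MeV.
λ = hc/(pc) = 1240 MeV·fm / 2.988 MeV = 415 fm.

λ = 415 fm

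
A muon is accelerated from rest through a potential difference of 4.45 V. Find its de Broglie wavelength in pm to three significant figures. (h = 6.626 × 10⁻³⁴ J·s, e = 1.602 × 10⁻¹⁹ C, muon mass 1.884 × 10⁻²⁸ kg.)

KE = eV = 1.602 × 10⁻¹⁹ × 4.450 = 7.129 × 10⁻¹⁹ J.
p = √(2mKE) = √(2 × 1.884 × 10⁻²⁸ × 7.129 × 10⁻¹⁹) = 1.639 × 10⁻²³ kg·m/s.
λ = h/p = 6.626 × 10⁻³⁴ / 1.639 × 10⁻²³ = 4.04 × 10⁻¹¹ m = 40.4 pm.

λ = 40.4 pm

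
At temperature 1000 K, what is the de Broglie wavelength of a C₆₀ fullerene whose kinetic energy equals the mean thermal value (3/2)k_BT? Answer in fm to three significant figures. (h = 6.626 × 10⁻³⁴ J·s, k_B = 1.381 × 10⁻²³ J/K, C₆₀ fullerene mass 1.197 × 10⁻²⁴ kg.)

λ = 2980 fm

KE = (3/2)k_BT = 1.5 × 1.381 × 10⁻²³ × 1000 = 2.072 × 10⁻²⁰ J.
p = √(2mKE) = √(2 × 1.197 × 10⁻²⁴ × 2.072 × 10⁻²⁰) = 2.227 × 10⁻²² kg·m/s.
λ = h/p = 2.98 × 10⁻¹² m = 2980 fm.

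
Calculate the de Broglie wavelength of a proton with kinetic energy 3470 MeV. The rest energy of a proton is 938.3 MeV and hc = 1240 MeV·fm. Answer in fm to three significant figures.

Total energy E = KE + m₀c² = 3470 + 938.3 = 4408.3 MeV.
(pc)² = E² − (m₀c²)² = (4408.3)² − (938.3)² = 1.855 × 10⁷ MeV², so pc = 4307 MeV.
λ = hc/(pc) = 1240 MeV·fm / 4307 MeV = 0.288 fm.

λ = 0.288 fm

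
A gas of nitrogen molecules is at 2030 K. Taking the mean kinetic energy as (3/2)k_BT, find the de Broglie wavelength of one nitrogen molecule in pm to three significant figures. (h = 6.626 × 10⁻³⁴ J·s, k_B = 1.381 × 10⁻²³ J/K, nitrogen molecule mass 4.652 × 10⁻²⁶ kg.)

λ = 10.6 pm

KE = (3/2)k_BT = 1.5 × 1.381 × 10⁻²³ × 2030 = 4.205 × 10⁻²⁰ J.
p = √(2mKE) = √(2 × 4.652 × 10⁻²⁶ × 4.205 × 10⁻²⁰) = 6.255 × 10⁻²³ kg·m/s.
λ = h/p = 1.06 × 10⁻¹¹ m = 10.6 pm.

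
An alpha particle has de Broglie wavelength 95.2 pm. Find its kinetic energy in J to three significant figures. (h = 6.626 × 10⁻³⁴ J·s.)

KE = 3.65 × 10⁻²¹ J

p = h/λ = 6.626 × 10⁻³⁴ / 9.520 × 10⁻¹¹ = 6.960 × 10⁻²⁴ kg·m/s.
KE = p²/(2m) = (6.960 × 10⁻²⁴)² / (2 × 6.645 × 10⁻²⁷) = 3.645 × 10⁻²¹ J = 3.65 × 10⁻²¹ J.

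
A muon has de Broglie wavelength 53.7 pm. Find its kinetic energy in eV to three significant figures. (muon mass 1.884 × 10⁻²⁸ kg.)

KE = 2.52 eV

p = h/λ = 6.626 × 10⁻³⁴ / 5.370 × 10⁻¹¹ = 1.234 × 10⁻²³ kg·m/s.
KE = p²/(2m) = (1.234 × 10⁻²³)² / (2 × 1.884 × 10⁻²⁸) = 4.041 × 10⁻¹⁹ J = 2.52 eV.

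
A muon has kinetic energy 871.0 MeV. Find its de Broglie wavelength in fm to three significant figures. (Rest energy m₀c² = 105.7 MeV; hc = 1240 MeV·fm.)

Total energy E = KE + m₀c² = 871.0 + 105.7 = 976.7 MeV.
(pc)² = E² − (m₀c²)² = (976.7)² − (105.7)² = 9.428 × 10⁵ MeV², so pc = 971.0 MeV.
λ = hc/(pc) = 1240 MeV·fm / 971.0 MeV = 1.28 fm.

λ = 1.28 fm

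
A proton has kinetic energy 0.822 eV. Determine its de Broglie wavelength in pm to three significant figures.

λ = 31.6 pm

KE = 0.822 eV = 1.317 × 10⁻¹⁹ J.
p = √(2mKE) = √(2 × 1.673 × 10⁻²⁷ × 1.317 × 10⁻¹⁹) = 2.099 × 10⁻²³ kg·m/s.
λ = h/p = 6.626 × 10⁻³⁴ / 2.099 × 10⁻²³ = 3.16 × 10⁻¹¹ m = 31.6 pm.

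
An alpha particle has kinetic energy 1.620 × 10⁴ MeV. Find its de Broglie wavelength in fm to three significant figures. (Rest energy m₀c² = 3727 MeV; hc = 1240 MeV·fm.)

Total energy E = KE + m₀c² = 1.620 × 10⁴ + 3727 = 19927 MeV.
(pc)² = E² − (m₀c²)² = (19927)² − (3727)² = 3.832 × 10⁸ MeV², so pc = 1.958 × 10⁴ MeV.
λ = hc/(pc) = 1240 MeV·fm / 1.958 × 10⁴ MeV = 0.0633 fm.

λ = 0.0633 fm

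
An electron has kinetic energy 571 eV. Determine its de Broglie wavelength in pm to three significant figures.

KE = 571 eV = 9.147 × 10⁻¹⁷ J.
p = √(2mKE) = √(2 × 9.109 × 10⁻³¹ × 9.147 × 10⁻¹⁷) = 1.291 × 10⁻²³ kg·m/s.
λ = h/p = 6.626 × 10⁻³⁴ / 1.291 × 10⁻²³ = 5.13 × 10⁻¹¹ m = 51.3 pm.

λ = 51.3 pm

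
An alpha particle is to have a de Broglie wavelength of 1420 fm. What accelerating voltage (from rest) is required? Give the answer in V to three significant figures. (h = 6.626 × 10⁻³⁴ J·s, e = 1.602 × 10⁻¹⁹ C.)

V = 51.1 V

p = h/λ = 6.626 × 10⁻³⁴ / 1.420 × 10⁻¹² = 4.666 × 10⁻²² kg·m/s.
KE = p²/(2m) = 1.638 × 10⁻¹⁷ J.
V = KE/2e = 1.638 × 10⁻¹⁷ / (2 × 1.602 × 10⁻¹⁹) = 51.1 V.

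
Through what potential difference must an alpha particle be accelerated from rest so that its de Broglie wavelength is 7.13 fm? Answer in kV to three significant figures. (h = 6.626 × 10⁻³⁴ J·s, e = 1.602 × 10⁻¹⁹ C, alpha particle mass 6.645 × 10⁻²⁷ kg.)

p = h/λ = 6.626 × 10⁻³⁴ / 7.130 × 10⁻¹⁵ = 9.293 × 10⁻²⁰ kg·m/s.
KE = p²/(2m) = 6.498 × 10⁻¹³ J.
V = KE/2e = 6.498 × 10⁻¹³ / (2 × 1.602 × 10⁻¹⁹) = 2030 kV.

V = 2030 kV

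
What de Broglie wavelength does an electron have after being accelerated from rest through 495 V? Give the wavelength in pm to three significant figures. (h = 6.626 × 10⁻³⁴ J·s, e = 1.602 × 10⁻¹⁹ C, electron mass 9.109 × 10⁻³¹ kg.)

KE = eV = 1.602 × 10⁻¹⁹ × 495.0 = 7.930 × 10⁻¹⁷ J.
p = √(2mKE) = √(2 × 9.109 × 10⁻³¹ × 7.930 × 10⁻¹⁷) = 1.202 × 10⁻²³ kg·m/s.
λ = h/p = 6.626 × 10⁻³⁴ / 1.202 × 10⁻²³ = 5.51 × 10⁻¹¹ m = 55.1 pm.

λ = 55.1 pm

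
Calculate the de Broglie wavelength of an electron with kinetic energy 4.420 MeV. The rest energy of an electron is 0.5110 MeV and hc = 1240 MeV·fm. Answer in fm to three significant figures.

λ = 253 fm

Total energy E = KE + m₀c² = 4.420 + 0.5110 = 4.9310 MeV.
(pc)² = E² − (m₀c²)² = (4.9310)² − (0.5110)² = 24.05 MeV², so pc = 4.904 MeV.
λ = hc/(pc) = 1240 MeV·fm / 4.904 MeV = 253 fm.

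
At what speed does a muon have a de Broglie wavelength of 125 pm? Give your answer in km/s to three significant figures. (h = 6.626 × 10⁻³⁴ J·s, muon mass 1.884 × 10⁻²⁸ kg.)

p = h/λ = 6.626 × 10⁻³⁴ / 1.250 × 10⁻¹⁰ = 5.301 × 10⁻²⁴ kg·m/s.
v = p/m = 5.301 × 10⁻²⁴ / 1.884 × 10⁻²⁸ = 2.81 × 10⁴ m/s = 28.1 km/s.

v = 28.1 km/s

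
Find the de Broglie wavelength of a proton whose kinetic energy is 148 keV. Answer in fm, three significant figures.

λ = 74.4 fm

KE = 148 keV = 2.371 × 10⁻¹⁴ J.
p = √(2mKE) = √(2 × 1.673 × 10⁻²⁷ × 2.371 × 10⁻¹⁴) = 8.907 × 10⁻²¹ kg·m/s.
λ = h/p = 6.626 × 10⁻³⁴ / 8.907 × 10⁻²¹ = 7.44 × 10⁻¹⁴ m = 74.4 fm.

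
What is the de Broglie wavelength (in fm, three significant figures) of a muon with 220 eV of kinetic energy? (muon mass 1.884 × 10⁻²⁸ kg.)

KE = 220 eV = 3.524 × 10⁻¹⁷ J.
p = √(2mKE) = √(2 × 1.884 × 10⁻²⁸ × 3.524 × 10⁻¹⁷) = 1.152 × 10⁻²² kg·m/s.
λ = h/p = 6.626 × 10⁻³⁴ / 1.152 × 10⁻²² = 5.75 × 10⁻¹² m = 5750 fm.

λ = 5750 fm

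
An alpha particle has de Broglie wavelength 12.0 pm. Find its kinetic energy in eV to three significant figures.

KE = 1.43 eV

p = h/λ = 6.626 × 10⁻³⁴ / 1.200 × 10⁻¹¹ = 5.522 × 10⁻²³ kg·m/s.
KE = p²/(2m) = (5.522 × 10⁻²³)² / (2 × 6.645 × 10⁻²⁷) = 2.294 × 10⁻¹⁹ J = 1.43 eV.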